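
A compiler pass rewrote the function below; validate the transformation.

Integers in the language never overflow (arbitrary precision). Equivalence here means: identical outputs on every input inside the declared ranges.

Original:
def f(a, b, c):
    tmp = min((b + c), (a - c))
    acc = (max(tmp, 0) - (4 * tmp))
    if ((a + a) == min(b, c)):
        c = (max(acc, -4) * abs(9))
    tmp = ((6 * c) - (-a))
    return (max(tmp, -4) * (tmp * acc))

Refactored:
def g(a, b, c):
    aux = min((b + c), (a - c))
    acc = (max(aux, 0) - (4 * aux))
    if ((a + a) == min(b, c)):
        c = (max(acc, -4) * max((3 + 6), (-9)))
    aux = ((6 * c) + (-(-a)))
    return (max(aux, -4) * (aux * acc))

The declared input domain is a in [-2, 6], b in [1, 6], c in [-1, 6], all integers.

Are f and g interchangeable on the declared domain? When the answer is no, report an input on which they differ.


Behavior is preserved: although constant usage differs, plus arithmetic usage differs, plus local variable names differ, plus min/max/abs usage differs, the outputs never diverge.
One worked example (a=5, b=3, c=2) — f: tmp=3, then acc=-9, then ((a + a) == min(b, c)) is false, then tmp=17, then returns -2601; g: aux=3, then acc=-9, then ((a + a) == min(b, c)) is false, then aux=17, then returns -2601; agreement on -2601.
An exhaustive pass over the 432 declared inputs shows identical outputs.
verdict: equivalent


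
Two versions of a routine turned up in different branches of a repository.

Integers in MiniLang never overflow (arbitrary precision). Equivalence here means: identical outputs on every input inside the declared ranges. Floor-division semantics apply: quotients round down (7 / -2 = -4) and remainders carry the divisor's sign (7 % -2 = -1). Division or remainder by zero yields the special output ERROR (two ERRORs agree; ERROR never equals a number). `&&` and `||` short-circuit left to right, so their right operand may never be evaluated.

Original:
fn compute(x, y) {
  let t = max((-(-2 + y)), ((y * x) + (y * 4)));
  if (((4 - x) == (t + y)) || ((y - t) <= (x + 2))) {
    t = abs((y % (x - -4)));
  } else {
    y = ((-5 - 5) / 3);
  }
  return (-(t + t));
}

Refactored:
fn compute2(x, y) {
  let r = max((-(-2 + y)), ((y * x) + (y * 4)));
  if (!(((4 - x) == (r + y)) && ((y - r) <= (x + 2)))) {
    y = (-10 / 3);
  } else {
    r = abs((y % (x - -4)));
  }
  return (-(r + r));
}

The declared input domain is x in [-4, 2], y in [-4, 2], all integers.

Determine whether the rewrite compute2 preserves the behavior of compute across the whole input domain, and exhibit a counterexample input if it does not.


Run the pair on x=-4, y=-4.
compute: t=6, then (((4 - x) == (t + y)) || ((y - t) <= (x + 2))) is true, then a zero divisor aborts: ERROR
compute2: r=6, then (!(((4 - x) == (r + y)) && ((y - r) <= (x + 2)))) is true, then y=-4, then returns -12
ERROR vs -12 — the two versions disagree here.
verdict: not equivalent; witness: x=-4, y=-4


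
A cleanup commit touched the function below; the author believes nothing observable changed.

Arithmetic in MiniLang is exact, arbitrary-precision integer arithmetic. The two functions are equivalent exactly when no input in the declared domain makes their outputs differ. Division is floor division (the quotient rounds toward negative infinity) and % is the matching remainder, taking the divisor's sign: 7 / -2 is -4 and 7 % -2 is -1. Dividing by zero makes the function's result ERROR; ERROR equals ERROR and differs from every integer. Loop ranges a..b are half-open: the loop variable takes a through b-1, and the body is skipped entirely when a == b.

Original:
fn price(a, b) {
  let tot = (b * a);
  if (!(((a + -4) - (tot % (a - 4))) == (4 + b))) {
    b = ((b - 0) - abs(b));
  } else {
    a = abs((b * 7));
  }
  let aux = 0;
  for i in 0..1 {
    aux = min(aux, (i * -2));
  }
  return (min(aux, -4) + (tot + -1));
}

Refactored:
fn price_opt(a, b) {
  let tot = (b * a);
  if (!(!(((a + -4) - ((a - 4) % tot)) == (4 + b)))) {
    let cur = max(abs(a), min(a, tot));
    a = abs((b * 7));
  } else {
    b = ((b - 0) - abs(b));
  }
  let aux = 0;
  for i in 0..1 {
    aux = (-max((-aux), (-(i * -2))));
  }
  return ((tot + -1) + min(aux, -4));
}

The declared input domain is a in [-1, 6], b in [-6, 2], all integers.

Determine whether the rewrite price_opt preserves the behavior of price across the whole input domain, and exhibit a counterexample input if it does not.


Run the pair on a=-1, b=0.
price: tot=0, then (!(((a + -4) - (tot % (a - 4))) == (4 + b))) is true, then b=0, then aux=0, then (i=0), then aux=0, then returns -5
price_opt: tot=0, then a zero divisor aborts: ERROR
-5 and ERROR differ, so these are not the same function on this domain.
verdict: not equivalent; witness: a=-1, b=0


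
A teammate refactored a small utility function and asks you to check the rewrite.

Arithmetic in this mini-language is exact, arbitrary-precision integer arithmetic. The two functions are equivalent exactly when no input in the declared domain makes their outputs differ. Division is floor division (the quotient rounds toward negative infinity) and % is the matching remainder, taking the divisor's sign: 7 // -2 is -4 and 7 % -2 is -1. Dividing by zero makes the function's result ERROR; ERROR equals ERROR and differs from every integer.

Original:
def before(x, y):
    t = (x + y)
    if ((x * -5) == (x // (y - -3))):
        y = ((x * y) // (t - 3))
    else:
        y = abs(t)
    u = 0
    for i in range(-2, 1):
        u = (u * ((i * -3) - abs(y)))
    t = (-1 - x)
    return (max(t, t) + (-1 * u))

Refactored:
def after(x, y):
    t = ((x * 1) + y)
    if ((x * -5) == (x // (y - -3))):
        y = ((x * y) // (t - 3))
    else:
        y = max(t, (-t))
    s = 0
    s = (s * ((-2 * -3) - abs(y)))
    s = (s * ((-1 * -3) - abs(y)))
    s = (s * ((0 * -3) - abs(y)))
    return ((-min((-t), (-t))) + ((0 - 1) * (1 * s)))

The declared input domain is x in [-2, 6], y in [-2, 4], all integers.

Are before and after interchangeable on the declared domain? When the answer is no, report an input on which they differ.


Try x=-2, y=-2.
before: t := -4 | ((x * -5) == (x // (y - -3))): false | y := 4 | u := 0 | iter i=-2: | u := 0 | iter i=-1: | u := 0 | iter i=0: | u := 0 | t := 1 | result 1
after: t := -4 | ((x * -5) == (x // (y - -3))): false | y := 4 | s := 0 | s := 0 | s := 0 | s := 0 | result -4
1 vs -4 — the two versions disagree here.
verdict: not equivalent; witness: x=-2, y=-2


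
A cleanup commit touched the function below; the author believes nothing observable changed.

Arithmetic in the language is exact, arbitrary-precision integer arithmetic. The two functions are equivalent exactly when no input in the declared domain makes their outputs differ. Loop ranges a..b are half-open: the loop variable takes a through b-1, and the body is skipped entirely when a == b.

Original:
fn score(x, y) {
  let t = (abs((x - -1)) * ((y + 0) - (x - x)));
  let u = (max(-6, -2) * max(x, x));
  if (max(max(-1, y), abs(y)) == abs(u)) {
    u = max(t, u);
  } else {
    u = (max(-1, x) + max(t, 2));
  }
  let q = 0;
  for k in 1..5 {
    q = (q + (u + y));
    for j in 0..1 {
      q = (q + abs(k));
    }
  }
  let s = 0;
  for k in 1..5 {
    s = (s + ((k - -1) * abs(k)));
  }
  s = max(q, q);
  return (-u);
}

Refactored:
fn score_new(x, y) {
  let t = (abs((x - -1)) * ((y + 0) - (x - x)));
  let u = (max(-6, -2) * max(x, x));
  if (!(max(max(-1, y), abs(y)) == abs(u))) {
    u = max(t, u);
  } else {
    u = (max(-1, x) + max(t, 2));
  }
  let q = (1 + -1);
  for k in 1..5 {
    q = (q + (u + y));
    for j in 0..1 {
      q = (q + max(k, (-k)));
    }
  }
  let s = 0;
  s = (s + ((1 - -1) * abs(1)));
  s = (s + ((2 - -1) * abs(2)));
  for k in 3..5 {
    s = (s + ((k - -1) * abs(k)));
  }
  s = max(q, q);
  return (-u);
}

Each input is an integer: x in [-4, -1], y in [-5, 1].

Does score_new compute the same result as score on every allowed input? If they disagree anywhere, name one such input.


On input x=-4, y=-5, score returns -1 while score_new returns -8.
verdict: not equivalent; witness: x=-4, y=-5


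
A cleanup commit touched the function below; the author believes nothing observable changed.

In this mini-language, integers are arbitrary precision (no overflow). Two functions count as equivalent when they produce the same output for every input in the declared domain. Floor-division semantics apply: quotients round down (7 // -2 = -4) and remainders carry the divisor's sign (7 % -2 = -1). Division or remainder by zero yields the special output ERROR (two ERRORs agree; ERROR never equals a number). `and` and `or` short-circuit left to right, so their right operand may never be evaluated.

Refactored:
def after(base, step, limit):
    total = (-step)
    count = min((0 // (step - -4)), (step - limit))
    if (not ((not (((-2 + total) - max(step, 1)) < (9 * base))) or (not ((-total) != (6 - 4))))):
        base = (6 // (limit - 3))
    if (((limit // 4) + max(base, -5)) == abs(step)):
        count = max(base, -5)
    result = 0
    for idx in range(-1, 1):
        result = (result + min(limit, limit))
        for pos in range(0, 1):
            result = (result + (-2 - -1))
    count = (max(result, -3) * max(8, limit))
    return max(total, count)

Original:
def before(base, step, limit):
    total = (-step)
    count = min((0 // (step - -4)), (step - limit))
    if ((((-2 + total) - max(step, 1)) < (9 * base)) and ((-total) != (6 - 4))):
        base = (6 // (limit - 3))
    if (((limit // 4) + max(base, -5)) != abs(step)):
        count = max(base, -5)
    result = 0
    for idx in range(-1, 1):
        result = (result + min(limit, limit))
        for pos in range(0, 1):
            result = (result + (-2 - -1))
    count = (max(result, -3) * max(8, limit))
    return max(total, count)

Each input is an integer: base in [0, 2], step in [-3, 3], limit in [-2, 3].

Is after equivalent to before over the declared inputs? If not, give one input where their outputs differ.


Equivalent. The suspicious edit (`(((limit // 4) + max(base, -5)) != abs(step))` became `(((limit // 4) + max(base, -5)) == abs(step))`) never changes the result for any input inside the declared domain.
Sweeping the whole domain (126 inputs) finds no disagreement.
As a probe, take base=0, step=-1, limit=0: before runs total := 1 | count := -1 | ((((-2 + total) - max(step, 1)) < (9 * base)) and ((-total) != (6 - 4))): true | base := -2 | (((limit // 4) + max(base, -5)) != abs(step)): true | count := -2 | result := 0 | iter idx=-1: | result := 0 | iter pos=0: | result := -1 | iter idx=0: | result := -1 | iter pos=0: | result := -2 | count := -16 | result 1; after runs total := 1 | count := -1 | (not ((not (((-2 + total) - max(step, 1)) < (9 * base))) or (not ((-total) != (6 - 4))))): true | base := -2 | (((limit // 4) + max(base, -5)) == abs(step)): false | result := 0 | iter idx=-1: | result := 0 | iter pos=0: | result := -1 | iter idx=0: | result := -1 | iter pos=0: | result := -2 | count := -16 | result 1; both end at 1.
verdict: equivalent


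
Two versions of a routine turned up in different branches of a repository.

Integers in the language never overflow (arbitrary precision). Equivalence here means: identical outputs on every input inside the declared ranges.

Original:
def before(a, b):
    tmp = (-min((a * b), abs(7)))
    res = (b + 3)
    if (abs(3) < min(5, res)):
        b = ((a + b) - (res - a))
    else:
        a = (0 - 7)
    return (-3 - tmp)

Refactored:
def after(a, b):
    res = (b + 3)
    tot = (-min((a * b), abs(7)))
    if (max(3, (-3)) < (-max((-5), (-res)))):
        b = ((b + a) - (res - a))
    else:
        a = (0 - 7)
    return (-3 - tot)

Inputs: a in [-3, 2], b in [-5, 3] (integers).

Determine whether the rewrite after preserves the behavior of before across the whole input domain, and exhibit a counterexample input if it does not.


Comparing the listings, the differences include: min/max/abs usage differs; and constant usage differs; and local variable names differ.
Tracing a=-2, b=3: before: tmp := 6 | res := 6 | (abs(3) < min(5, res)): true | b := -7 | result -9 | after: res := 6 | tot := 6 | (max(3, (-3)) < (-max((-5), (-res)))): true | b := -7 | result -9 — matching result -9.
Sweeping the whole domain (54 inputs) finds no disagreement.
verdict: equivalent


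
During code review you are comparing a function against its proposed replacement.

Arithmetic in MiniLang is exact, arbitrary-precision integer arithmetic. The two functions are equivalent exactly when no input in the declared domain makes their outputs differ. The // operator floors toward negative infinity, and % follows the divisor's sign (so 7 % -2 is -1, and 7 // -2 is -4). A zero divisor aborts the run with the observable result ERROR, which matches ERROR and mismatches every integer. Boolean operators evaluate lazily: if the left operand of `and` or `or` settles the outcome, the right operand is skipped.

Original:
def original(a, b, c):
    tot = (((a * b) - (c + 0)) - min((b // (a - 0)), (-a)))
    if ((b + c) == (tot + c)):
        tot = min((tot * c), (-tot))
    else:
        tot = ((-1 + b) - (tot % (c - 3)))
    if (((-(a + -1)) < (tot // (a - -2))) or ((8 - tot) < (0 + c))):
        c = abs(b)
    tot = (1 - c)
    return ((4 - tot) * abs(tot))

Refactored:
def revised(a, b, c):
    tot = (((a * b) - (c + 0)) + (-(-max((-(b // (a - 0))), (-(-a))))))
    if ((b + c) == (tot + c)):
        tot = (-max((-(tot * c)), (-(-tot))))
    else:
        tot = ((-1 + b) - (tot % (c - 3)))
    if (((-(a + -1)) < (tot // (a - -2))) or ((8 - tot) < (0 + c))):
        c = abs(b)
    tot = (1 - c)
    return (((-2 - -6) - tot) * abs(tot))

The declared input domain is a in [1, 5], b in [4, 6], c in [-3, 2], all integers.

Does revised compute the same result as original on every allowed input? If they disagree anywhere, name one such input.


Behavior is preserved: although arithmetic usage differs; and constant usage differs; and min/max/abs usage differs, the outputs never diverge.
Spot check at a=1, b=4, c=-3 — original: tot = 8; ((b + c) == (tot + c)) -> false; tot = 7; (((-(a + -1)) < (tot // (a - -2))) or ((8 - tot) < (0 + c))) -> true; c = 4; tot = -3; return 21. revised: tot = 8; ((b + c) == (tot + c)) -> false; tot = 7; (((-(a + -1)) < (tot // (a - -2))) or ((8 - tot) < (0 + c))) -> true; c = 4; tot = -3; return 21. Both give 21.
Every one of the 90 inputs gives matching results.
verdict: equivalent


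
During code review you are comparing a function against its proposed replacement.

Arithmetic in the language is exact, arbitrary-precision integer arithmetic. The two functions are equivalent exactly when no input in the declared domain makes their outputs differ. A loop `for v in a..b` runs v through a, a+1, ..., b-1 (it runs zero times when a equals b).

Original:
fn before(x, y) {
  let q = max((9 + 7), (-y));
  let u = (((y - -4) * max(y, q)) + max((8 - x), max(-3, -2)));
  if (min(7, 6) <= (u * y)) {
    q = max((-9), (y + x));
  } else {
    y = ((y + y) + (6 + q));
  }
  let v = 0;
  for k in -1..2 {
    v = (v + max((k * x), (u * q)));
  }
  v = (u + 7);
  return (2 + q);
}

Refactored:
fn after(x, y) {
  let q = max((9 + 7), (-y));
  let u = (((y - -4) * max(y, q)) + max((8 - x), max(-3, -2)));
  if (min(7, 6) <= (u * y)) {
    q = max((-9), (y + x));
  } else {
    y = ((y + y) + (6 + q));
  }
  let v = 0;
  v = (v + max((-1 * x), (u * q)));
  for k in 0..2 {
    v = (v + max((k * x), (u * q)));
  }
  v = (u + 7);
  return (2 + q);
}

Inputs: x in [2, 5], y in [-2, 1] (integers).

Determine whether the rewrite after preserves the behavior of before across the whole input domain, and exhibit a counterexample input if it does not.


This is a faithful refactor — constant usage differs, plus loop structure differs, plus statement counts differ, plus arithmetic usage differs, plus min/max/abs usage differs, but the computed results match everywhere.
As a probe, take x=3, y=-2: before runs q := 16 | u := 37 | (min(7, 6) <= (u * y)): false | y := 18 | v := 0 | iter k=-1: | v := 592 | iter k=0: | v := 1184 | iter k=1: | v := 1776 | v := 44 | result 18; after runs q := 16 | u := 37 | (min(7, 6) <= (u * y)): false | y := 18 | v := 0 | v := 592 | iter k=0: | v := 1184 | iter k=1: | v := 1776 | v := 44 | result 18; both end at 18.
An exhaustive pass over the 16 declared inputs shows identical outputs.
verdict: equivalent


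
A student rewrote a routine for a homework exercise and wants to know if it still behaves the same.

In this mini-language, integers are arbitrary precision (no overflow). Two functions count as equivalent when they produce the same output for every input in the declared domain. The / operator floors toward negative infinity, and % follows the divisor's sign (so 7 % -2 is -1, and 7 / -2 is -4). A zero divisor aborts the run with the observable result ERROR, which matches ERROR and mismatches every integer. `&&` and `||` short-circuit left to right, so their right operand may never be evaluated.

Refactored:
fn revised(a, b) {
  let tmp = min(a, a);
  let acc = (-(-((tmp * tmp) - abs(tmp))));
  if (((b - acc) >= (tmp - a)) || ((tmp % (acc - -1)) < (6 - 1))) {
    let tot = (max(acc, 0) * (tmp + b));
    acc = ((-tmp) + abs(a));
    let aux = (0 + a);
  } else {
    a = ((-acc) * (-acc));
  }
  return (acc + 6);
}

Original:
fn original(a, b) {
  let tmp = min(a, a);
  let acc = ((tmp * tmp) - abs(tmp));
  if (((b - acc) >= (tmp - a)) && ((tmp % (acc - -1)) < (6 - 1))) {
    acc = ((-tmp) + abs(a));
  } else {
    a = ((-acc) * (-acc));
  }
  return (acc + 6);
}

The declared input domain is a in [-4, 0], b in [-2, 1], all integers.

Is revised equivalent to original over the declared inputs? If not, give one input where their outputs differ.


There is a counterexample at a=-2, b=-2: 8 on one side, 10 on the other.
original: tmp becomes -2; next acc becomes 2; next (((b - acc) >= (tmp - a)) && ((tmp % (acc - -1)) < (6 - 1))) evaluates to false; next a becomes 4; next final value 8
revised: tmp becomes -2; next acc becomes 2; next (((b - acc) >= (tmp - a)) || ((tmp % (acc - -1)) < (6 - 1))) evaluates to true; next tot becomes -8; next acc becomes 4; next aux becomes -2; next final value 10
verdict: not equivalent; witness: a=-2, b=-2


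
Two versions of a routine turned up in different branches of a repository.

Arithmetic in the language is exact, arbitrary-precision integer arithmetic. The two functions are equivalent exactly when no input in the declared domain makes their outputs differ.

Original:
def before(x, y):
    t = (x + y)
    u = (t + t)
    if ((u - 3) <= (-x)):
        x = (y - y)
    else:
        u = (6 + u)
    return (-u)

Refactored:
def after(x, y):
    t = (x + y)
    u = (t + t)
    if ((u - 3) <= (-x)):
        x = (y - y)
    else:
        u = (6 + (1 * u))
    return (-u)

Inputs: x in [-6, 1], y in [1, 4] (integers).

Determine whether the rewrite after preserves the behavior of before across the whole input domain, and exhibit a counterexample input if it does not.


Comparing the listings, the differences include: constant usage differs; arithmetic usage differs.
Tracing x=-6, y=2: before: t becomes -4; next u becomes -8; next ((u - 3) <= (-x)) evaluates to true; next x becomes 0; next final value 8 | after: t becomes -4; next u becomes -8; next ((u - 3) <= (-x)) evaluates to true; next x becomes 0; next final value 8 — matching result 8.
Across all 32 domain points the two functions coincide.
verdict: equivalent


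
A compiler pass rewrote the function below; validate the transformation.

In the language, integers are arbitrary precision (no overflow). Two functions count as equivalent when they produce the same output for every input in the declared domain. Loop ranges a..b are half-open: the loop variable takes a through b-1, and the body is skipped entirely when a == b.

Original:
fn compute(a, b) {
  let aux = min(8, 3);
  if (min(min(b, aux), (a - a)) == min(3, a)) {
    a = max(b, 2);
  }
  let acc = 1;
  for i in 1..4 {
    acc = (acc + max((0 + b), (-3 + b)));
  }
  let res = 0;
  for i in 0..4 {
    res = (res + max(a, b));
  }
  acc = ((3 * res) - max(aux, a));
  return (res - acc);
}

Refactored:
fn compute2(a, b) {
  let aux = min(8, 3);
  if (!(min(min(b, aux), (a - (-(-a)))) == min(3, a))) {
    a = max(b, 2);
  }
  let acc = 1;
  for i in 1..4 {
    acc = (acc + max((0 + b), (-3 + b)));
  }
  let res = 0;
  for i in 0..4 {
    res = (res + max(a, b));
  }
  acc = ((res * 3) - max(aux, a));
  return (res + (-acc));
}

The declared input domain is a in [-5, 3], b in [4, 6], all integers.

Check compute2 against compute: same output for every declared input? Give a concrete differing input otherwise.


There is a counterexample at a=-5, b=4: -29 on one side, -28 on the other.
compute: aux=3, then (min(min(b, aux), (a - a)) == min(3, a)) is false, then acc=1, then (i=1), then acc=5, then (i=2), then acc=9, then (i=3), then acc=13, then res=0, then (i=0), then res=4, then (i=1), then res=8, then (i=2), then res=12, then (i=3), then res=16, then acc=45, then returns -29
compute2: aux=3, then (!(min(min(b, aux), (a - (-(-a)))) == min(3, a))) is true, then a=4, then acc=1, then (i=1), then acc=5, then (i=2), then acc=9, then (i=3), then acc=13, then res=0, then (i=0), then res=4, then (i=1), then res=8, then (i=2), then res=12, then (i=3), then res=16, then acc=44, then returns -28
verdict: not equivalent; witness: a=-5, b=4


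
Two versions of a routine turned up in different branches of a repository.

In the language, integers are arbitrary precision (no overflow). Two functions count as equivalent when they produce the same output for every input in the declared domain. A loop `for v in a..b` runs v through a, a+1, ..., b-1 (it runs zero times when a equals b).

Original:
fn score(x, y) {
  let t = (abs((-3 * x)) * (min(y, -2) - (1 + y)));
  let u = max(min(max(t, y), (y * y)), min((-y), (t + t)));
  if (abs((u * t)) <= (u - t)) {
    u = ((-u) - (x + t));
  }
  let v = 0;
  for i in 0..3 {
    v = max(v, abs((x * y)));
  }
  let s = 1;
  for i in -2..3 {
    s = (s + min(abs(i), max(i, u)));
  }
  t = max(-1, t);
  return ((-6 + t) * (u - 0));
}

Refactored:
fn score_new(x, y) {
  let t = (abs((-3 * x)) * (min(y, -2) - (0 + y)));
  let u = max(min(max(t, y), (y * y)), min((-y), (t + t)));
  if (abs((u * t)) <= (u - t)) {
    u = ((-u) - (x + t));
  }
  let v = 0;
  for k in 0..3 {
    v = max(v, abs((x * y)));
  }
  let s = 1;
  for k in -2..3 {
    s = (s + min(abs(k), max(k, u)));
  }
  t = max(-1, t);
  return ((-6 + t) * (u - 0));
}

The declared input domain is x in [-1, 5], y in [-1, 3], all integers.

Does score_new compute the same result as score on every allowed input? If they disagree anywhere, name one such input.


Consider the input x=-1, y=0.
score: t = -9; u = 0; (abs((u * t)) <= (u - t)) -> true; u = 10; v = 0; [i=0]; v = 0; [i=1]; v = 0; [i=2]; v = 0; s = 1; [i=-2]; s = 3; [i=-1]; s = 4; [i=0]; s = 4; [i=1]; s = 5; [i=2]; s = 7; t = -1; return -70
score_new: t = -6; u = 0; (abs((u * t)) <= (u - t)) -> true; u = 7; v = 0; [k=0]; v = 0; [k=1]; v = 0; [k=2]; v = 0; s = 1; [k=-2]; s = 3; [k=-1]; s = 4; [k=0]; s = 4; [k=1]; s = 5; [k=2]; s = 7; t = -1; return -49
-70 vs -49 — the two versions disagree here.
verdict: not equivalent; witness: x=-1, y=0


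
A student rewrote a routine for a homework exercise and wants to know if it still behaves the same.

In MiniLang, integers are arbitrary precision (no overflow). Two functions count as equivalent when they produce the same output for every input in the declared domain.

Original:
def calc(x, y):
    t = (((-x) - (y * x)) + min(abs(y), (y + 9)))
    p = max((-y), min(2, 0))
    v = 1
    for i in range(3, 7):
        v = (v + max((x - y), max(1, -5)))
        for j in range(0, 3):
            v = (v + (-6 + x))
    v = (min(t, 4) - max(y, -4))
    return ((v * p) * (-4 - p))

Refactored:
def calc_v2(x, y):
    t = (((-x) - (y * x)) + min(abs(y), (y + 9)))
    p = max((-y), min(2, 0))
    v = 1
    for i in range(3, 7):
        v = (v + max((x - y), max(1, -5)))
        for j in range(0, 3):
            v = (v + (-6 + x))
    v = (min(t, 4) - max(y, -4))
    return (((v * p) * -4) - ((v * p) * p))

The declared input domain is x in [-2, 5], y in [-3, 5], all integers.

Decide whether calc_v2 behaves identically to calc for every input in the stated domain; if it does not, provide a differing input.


Changes here: arithmetic usage differs; the full 72-point sweep finds no disagreement.
verdict: equivalent


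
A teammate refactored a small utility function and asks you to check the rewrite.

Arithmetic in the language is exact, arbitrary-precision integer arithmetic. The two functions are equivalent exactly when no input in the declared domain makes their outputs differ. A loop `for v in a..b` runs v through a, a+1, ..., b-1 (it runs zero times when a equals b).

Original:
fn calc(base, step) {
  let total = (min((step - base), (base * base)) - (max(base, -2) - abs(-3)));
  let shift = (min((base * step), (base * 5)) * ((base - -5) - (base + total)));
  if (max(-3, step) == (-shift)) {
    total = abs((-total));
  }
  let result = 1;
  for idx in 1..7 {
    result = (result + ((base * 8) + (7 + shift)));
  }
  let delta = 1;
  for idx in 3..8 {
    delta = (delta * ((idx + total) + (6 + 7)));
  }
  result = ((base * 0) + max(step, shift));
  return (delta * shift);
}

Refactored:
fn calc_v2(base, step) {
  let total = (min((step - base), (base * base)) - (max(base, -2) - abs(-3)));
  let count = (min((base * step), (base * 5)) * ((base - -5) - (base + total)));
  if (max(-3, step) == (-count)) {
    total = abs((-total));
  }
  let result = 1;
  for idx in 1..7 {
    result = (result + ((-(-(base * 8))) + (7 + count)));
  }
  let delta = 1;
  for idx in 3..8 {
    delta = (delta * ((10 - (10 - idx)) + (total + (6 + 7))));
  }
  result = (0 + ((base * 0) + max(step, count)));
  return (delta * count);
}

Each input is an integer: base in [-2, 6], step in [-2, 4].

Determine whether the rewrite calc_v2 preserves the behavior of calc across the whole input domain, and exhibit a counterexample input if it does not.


Although arithmetic usage differs; constant usage differs; local variable names differ, 63/63 inputs agree.
verdict: equivalent


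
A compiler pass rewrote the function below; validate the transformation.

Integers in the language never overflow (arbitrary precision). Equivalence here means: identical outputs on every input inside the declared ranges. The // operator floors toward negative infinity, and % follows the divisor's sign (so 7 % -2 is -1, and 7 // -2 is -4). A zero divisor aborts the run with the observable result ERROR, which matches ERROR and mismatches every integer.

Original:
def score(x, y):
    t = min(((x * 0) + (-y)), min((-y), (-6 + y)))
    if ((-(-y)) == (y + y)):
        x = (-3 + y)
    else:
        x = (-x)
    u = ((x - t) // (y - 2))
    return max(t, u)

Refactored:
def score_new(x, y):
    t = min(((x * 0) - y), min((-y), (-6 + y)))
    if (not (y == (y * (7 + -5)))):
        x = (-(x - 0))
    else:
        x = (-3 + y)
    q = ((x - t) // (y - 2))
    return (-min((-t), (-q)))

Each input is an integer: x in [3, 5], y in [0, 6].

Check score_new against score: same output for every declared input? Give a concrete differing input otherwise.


Reading the diff, among the changes: boolean connective usage differs; and local variable names differ; and constant usage differs; and arithmetic usage differs; and min/max/abs usage differs.
Spot check at x=3, y=6 — score: t becomes -6; next ((-(-y)) == (y + y)) evaluates to false; next x becomes -3; next u becomes 0; next final value 0. score_new: t becomes -6; next (not (y == (y * (7 + -5)))) evaluates to true; next x becomes -3; next q becomes 0; next final value 0. Both give 0.
Sweeping the whole domain (21 inputs) finds no disagreement.
verdict: equivalent


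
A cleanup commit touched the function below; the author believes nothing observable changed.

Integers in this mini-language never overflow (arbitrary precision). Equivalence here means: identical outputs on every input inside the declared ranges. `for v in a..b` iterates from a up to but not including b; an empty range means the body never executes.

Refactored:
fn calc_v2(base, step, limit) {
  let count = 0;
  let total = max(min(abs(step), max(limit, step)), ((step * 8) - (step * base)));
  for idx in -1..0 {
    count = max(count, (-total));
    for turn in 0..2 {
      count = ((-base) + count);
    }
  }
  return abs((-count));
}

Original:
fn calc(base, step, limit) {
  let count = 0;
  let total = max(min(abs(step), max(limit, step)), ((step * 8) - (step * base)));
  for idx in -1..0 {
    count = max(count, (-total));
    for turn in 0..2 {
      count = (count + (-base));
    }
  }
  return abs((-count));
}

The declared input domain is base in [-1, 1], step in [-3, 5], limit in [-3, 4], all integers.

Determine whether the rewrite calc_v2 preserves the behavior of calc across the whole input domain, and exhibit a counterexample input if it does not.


The two are interchangeable: same computation, different form, and every declared input agrees.
Spot check at base=0, step=-2, limit=3 — calc: count becomes 0; next total becomes 2; next at idx=-1:; next count becomes 0; next at turn=0:; next count becomes 0; next at turn=1:; next count becomes 0; next final value 0. calc_v2: count becomes 0; next total becomes 2; next at idx=-1:; next count becomes 0; next at turn=0:; next count becomes 0; next at turn=1:; next count becomes 0; next final value 0. Both give 0.
Sweeping the whole domain (216 inputs) finds no disagreement.
verdict: equivalent


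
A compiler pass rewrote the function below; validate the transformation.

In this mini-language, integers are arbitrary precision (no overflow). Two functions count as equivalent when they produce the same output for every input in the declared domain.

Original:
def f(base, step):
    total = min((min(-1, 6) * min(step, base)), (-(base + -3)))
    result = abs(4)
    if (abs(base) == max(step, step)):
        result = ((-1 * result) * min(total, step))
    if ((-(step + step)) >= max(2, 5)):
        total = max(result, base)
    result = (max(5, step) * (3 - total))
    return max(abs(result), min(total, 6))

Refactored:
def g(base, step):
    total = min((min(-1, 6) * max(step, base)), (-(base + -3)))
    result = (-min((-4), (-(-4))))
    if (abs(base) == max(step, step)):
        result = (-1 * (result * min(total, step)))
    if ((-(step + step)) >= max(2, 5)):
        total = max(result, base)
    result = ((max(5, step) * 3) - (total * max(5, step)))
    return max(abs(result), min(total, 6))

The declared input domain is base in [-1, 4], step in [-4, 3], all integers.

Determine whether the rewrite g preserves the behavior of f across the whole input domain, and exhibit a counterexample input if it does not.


base=-1, step=-2 yields 5 from f but 10 from g.
verdict: not equivalent; witness: base=-1, step=-2


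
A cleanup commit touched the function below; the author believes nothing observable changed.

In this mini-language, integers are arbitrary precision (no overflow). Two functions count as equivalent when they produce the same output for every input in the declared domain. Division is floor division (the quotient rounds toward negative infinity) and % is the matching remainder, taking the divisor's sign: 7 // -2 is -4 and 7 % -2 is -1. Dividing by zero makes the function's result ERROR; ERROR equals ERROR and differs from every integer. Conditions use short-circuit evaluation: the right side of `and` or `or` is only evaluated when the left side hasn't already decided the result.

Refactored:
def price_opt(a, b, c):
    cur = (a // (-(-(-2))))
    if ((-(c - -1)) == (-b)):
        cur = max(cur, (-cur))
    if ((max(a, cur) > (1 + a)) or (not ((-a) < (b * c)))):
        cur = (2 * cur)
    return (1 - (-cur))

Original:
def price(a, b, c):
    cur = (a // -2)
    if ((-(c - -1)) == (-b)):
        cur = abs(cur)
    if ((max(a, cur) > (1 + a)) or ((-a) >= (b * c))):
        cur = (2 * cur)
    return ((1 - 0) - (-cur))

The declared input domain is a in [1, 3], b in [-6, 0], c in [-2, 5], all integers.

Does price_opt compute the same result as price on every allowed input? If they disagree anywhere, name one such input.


The two are interchangeable: constant usage differs, min/max/abs usage differs, boolean connective usage differs, arithmetic usage differs, comparison usage differs, and every declared input agrees.
Spot check at a=1, b=-2, c=4 — price: cur := -1 | ((-(c - -1)) == (-b)): false | ((max(a, cur) > (1 + a)) or ((-a) >= (b * c))): true | cur := -2 | result -1. price_opt: cur := -1 | ((-(c - -1)) == (-b)): false | ((max(a, cur) > (1 + a)) or (not ((-a) < (b * c)))): true | cur := -2 | result -1. Both give -1.
Checked all 168 inputs in the declared domain: the outputs agree on every one.
verdict: equivalent


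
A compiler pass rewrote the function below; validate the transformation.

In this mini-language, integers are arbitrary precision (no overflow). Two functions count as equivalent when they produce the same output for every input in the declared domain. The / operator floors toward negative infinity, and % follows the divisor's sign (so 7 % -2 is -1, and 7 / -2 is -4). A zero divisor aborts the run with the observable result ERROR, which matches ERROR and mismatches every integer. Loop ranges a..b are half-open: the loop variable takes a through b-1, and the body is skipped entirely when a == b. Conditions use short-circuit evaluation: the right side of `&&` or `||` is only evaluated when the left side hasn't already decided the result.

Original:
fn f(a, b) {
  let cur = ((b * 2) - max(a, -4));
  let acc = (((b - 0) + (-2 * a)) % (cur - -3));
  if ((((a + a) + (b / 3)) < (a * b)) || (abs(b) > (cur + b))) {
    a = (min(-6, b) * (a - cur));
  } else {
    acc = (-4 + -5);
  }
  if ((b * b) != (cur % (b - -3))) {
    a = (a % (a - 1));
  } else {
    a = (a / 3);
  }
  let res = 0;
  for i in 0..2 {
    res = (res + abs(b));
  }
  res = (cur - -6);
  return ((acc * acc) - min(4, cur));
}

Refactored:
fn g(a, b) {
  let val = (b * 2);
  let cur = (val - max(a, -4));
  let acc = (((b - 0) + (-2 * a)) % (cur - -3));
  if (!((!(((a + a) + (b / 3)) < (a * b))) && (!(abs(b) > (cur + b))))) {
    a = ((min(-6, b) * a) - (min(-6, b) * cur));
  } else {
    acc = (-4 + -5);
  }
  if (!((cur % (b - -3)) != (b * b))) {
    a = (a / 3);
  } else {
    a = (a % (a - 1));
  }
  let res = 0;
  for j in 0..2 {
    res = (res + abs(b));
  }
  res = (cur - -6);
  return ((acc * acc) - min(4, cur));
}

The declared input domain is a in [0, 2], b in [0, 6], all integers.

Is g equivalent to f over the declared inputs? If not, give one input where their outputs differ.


Side by side, the visible changes include: arithmetic usage differs; boolean connective usage differs; local variable names differ; constant usage differs; min/max/abs usage differs; statement counts differ.
Spot check at a=2, b=4 — f: cur := 6 | acc := 0 | ((((a + a) + (b / 3)) < (a * b)) || (abs(b) > (cur + b))): true | a := 24 | ((b * b) != (cur % (b - -3))): true | a := 1 | res := 0 | iter i=0: | res := 4 | iter i=1: | res := 8 | res := 12 | result -4. g: val := 8 | cur := 6 | acc := 0 | (!((!(((a + a) + (b / 3)) < (a * b))) && (!(abs(b) > (cur + b))))): true | a := 24 | (!((cur % (b - -3)) != (b * b))): false | a := 1 | res := 0 | iter j=0: | res := 4 | iter j=1: | res := 8 | res := 12 | result -4. Both give -4.
Across all 21 domain points the two functions coincide.
verdict: equivalent


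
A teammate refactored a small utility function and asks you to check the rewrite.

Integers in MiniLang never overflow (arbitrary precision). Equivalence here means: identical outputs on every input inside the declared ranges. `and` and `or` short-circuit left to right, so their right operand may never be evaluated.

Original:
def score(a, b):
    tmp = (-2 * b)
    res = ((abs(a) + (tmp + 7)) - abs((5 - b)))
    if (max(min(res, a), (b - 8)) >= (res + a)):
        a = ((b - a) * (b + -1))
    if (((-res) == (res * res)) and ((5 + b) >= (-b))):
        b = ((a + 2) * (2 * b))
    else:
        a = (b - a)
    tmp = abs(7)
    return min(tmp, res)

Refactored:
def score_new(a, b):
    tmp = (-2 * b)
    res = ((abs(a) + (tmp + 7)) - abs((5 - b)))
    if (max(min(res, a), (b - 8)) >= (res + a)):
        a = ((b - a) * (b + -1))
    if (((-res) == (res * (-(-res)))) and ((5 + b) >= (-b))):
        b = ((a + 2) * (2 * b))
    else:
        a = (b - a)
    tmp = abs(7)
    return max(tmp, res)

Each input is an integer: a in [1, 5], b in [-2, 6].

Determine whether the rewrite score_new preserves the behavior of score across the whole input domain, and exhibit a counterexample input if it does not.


There is a counterexample at a=1, b=-2: 5 on one side, 7 on the other.
score: tmp = 4; res = 5; (max(min(res, a), (b - 8)) >= (res + a)) -> false; (((-res) == (res * res)) and ((5 + b) >= (-b))) -> false; a = -3; tmp = 7; return 5
score_new: tmp = 4; res = 5; (max(min(res, a), (b - 8)) >= (res + a)) -> false; (((-res) == (res * (-(-res)))) and ((5 + b) >= (-b))) -> false; a = -3; tmp = 7; return 7
verdict: not equivalent; witness: a=1, b=-2


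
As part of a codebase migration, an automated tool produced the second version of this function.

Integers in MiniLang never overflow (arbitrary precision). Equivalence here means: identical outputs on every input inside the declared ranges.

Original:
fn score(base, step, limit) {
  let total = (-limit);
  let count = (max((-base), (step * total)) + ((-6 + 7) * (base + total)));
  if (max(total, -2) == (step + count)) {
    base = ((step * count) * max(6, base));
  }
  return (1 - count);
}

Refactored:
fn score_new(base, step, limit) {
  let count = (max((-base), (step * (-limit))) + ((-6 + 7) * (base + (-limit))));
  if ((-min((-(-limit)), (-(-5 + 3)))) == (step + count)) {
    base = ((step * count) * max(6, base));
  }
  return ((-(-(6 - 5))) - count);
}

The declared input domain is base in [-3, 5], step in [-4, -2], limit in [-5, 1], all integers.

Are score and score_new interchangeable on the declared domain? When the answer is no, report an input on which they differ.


Reading the diff, among the changes: min/max/abs usage differs; also local variable names differ; also statement counts differ; also arithmetic usage differs; also constant usage differs.
As a probe, take base=5, step=-3, limit=0: score runs total = 0; count = 5; (max(total, -2) == (step + count)) -> false; return -4; score_new runs count = 5; ((-min((-(-limit)), (-(-5 + 3)))) == (step + count)) -> false; return -4; both end at -4.
Sweeping the whole domain (189 inputs) finds no disagreement.
verdict: equivalent


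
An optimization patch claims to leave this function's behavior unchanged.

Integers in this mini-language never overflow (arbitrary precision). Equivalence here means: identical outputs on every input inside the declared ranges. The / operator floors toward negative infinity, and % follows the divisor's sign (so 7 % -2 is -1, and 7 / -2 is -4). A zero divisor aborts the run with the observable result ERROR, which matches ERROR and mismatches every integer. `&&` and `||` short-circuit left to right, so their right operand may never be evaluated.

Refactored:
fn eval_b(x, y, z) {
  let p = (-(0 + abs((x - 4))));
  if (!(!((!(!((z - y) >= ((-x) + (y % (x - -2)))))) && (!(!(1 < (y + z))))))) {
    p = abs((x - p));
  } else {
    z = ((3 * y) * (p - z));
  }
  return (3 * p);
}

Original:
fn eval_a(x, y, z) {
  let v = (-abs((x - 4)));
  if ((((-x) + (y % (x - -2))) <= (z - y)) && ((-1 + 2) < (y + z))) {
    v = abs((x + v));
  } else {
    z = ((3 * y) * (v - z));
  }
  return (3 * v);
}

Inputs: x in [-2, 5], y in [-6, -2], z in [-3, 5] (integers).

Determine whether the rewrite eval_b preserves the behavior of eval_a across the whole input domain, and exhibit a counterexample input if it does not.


Evaluate both at x=-1, y=-3, z=5.
eval_a: v becomes -5; next ((((-x) + (y % (x - -2))) <= (z - y)) && ((-1 + 2) < (y + z))) evaluates to true; next v becomes 6; next final value 18
eval_b: p becomes -5; next (!(!((!(!((z - y) >= ((-x) + (y % (x - -2)))))) && (!(!(1 < (y + z))))))) evaluates to true; next p becomes 4; next final value 12
18 against 12: the behavior changed.
verdict: not equivalent; witness: x=-1, y=-3, z=5
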